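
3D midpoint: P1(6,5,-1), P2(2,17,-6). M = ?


Mx = (6+2)/2 = 4.0000
My = (5+17)/2 = 11.0000
Mz = (-1- 6)/2 = -3.5000

M = (4.0000, 11.0000, -3.5000)


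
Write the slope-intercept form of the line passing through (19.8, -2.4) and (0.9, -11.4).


m = (-9.0)/(-18.9) = 0.4762
b = y1 - m*x1 = -2.4 - (-9.0*19.8)/(-18.9) = -2.4 - 9.4286 = -11.8286

y = 0.4762x - 11.8286


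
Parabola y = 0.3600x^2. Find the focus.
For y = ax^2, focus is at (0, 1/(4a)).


a = 0.3600
4a = 1.4400
focus = (0, 1/1.4400) = (0, 0.6944)

Focus = (0, 0.6944)


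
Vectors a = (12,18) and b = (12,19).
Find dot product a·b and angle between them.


a·b = 12*12 + 18*19 = 144 + 342 = 486
|a| = sqrt(144+324) = 21.6333
|b| = sqrt(144+361) = 22.4722
cos(theta) = 486/(sqrt(468)*sqrt(505)) = 486/sqrt(236340) = 0.999695
theta = arccos(486/sqrt(236340)) = 1.4144 degrees

a·b = 486, theta = 1.4144 deg


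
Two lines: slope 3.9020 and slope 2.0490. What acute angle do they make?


m1-m2 = 1.853
1+m1*m2 = 8.995198
tan(theta) = |1.853/8.995198| = 0.205999
theta = arctan(|1.853/8.995198|) = 11.6400 degrees (acute angle)

11.6400 degrees


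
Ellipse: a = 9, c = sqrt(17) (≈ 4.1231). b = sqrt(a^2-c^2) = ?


b^2 = 9^2 - (sqrt(17))^2 = 81 - 17 = 64
b = sqrt(64) = 8

b = 8


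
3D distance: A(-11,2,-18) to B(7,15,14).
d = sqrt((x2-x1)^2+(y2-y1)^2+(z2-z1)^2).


dx=18, dy=13, dz=32
d = sqrt(324+169+1024) = sqrt(1517) = 38.9487

38.9487


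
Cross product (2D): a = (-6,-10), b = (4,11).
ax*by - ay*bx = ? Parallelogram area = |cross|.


cross = -6*11 + 10*4 = -66 + 40 = -26
Parallelogram area = |-26| = 26

cross = -26, parallelogram area = 26


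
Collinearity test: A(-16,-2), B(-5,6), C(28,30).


-16*(6-30) - 5*(30+ 2) + 28*(-2-6)
= 384 - 160 - 224 = 0

Yes, collinear (determinant = 0)


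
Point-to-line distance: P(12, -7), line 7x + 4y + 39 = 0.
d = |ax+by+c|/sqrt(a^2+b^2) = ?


|7*12 + 4*(-7) + 39| = |95| = 95
sqrt(49 + 16) = sqrt(65) = 8.0623
d = 95/sqrt(65) = 11.7833

11.7833


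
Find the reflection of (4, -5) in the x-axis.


Reflection rule for x-axis: (x, -y)
(4, -5) -> (4, 5)

(4, 5)


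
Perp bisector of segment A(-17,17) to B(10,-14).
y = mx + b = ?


Midpoint = (-3.5, 1.5)
Slope of AB = dy/dx = -31/27 = -1.1481
Perp slope = -dx/dy = 27/31 = 0.8710
b = My - (perp slope)*Mx = 1.5 + (27*(-3.5))/(-31) = 1.5 + 3.0484 = 4.5484

y = 0.8710x + 4.5484


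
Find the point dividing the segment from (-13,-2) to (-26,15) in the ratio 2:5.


Px = (2*(-26) + 5*(-13))/7 = -117/7 = -16.7143
Py = (2*15 + 5*(-2))/7 = 20/7 = 2.8571

P = (-16.7143, 2.8571)


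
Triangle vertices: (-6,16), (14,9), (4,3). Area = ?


-6*(9-3) = -36
14*(3-16) = -182
4*(16-9) = 28
sum = -190
Area = |-190|/2 = 95.0000

95.0000 sq units


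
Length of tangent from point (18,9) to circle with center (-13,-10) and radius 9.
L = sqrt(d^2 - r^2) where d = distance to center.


d = sqrt((18+ 13)^2 + (9+ 10)^2) = sqrt(961+361) = 36.3593
L = sqrt(1322.0000 - 81) = sqrt(1241.0000) = 35.2278

35.2278


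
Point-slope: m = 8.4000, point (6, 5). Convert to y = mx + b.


y - 5 = 8.4000(x - 6)
y = 8.4000x + 5 - 8.4000*6
y = 8.4000x - 45.4000

y = 8.4000x - 45.4000


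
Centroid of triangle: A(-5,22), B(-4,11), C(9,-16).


Gx = (-5- 4+9)/3 = 0/3 = 0
Gy = (22+11- 16)/3 = 17/3 = 5.6667

G = (0, 5.6667)


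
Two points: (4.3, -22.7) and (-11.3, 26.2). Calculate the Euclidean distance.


dx = -11.3 - 4.3 = -15.6
dy = 26.2 + 22.7 = 48.9
d = sqrt(243.36 + 2391.21) = sqrt(2634.57) = 51.3281

51.3281


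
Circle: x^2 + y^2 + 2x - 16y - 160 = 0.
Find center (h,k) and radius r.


h = -D/2 = -2/2 = -1
k = -E/2 = 16/2 = 8
r^2 = h^2 + k^2 - F = 1 + 64 + 160 = 225
r = 15

Center (-1, 8), radius = 15


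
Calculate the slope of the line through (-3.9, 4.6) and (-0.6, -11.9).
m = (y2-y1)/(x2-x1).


dy = -11.9 - 4.6 = -16.5
dx = -0.6 + 3.9 = 3.3
m = -16.5/3.3 = -5.0000

m = -5.0000


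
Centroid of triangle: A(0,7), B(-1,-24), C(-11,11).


Gx = (0- 1- 11)/3 = -12/3 = -4.0000
Gy = (7- 24+11)/3 = -6/3 = -2.0000

G = (-4.0000, -2.0000)


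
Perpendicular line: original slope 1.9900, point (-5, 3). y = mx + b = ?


Perpendicular slope = -1/m1 = -1/1.9900 = -0.5025
b2 = y0 - m2*x0 = 3 - 5/1.9900 = 3 - 2.5126 = 0.4874

y = -0.5025x + 0.4874


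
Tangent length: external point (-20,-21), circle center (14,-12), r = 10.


d = sqrt((-20-14)^2 + (-21+ 12)^2) = sqrt(1156+81) = 35.1710
L = sqrt(1237.0000 - 100) = sqrt(1137.0000) = 33.7194

33.7194


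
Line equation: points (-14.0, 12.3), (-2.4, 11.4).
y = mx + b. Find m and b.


m = (-0.9)/(11.6) = -0.0776
b = y1 - m*x1 = 12.3 - (-0.9*(-14.0))/(11.6) = 12.3 - 1.0862 = 11.2138

y = -0.0776x + 11.2138


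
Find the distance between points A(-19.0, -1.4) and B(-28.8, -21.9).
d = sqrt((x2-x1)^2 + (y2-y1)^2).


dx = -28.8 + 19.0 = -9.8
dy = -21.9 + 1.4 = -20.5
d = sqrt(96.04 + 420.25) = sqrt(516.29) = 22.7220

22.7220


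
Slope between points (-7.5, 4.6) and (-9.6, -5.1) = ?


dy = -5.1 - 4.6 = -9.7
dx = -9.6 + 7.5 = -2.1
m = -9.7/(-2.1) = 4.6190

m = 4.6190


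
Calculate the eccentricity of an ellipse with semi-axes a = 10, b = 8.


c = sqrt(100-64) = sqrt(36) = 6.0000
e = c/a = 6/10 = 0.6000

e = 0.6000


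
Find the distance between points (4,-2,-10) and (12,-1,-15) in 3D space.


dx=8, dy=1, dz=-5
d = sqrt(64+1+25) = sqrt(90) = 9.4868

9.4868


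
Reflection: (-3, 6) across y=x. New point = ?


Reflection rule for y=x: (y, x)
(-3, 6) -> (6, -3)

(6, -3)


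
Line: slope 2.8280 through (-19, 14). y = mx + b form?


y - 14 = 2.8280(x + 19)
y = 2.8280x + 14 - 2.8280*(-19)
y = 2.8280x + 67.7320

y = 2.8280x + 67.7320


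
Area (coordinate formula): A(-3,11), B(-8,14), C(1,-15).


-3*(14+ 15) = -87
-8*(-15-11) = 208
1*(11-14) = -3
sum = 118
Area = |118|/2 = 59.0000

59.0000 sq units


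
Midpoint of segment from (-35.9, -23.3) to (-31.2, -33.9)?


Mx = (-35.9 - 31.2)/2 = -67.1/2 = -33.5500
My = (-23.3 - 33.9)/2 = -57.2/2 = -28.6000

(-33.5500, -28.6000)


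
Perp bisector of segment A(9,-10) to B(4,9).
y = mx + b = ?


Midpoint = (6.5, -0.5)
Slope of AB = dy/dx = 19/(-5) = -3.8000
Perp slope = -dx/dy = 5/19 = 0.2632
b = My - (perp slope)*Mx = -0.5 + (-5*6.5)/19 = -0.5 - 1.7105 = -2.2105

y = 0.2632x - 2.2105


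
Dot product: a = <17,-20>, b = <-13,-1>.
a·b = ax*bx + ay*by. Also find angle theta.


a·b = 17*(-13) - 20*(-1) = -221 + 20 = -201
|a| = sqrt(289+400) = 26.2488
|b| = sqrt(169+1) = 13.0384
cos(theta) = -201/(sqrt(689)*sqrt(170)) = -201/sqrt(117130) = -0.587303
theta = arccos(-201/sqrt(117130)) = 125.9658 degrees

a·b = -201, theta = 125.9658 deg


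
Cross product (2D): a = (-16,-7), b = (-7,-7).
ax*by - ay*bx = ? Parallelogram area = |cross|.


cross = -16*(-7) + 7*(-7) = 112 - 49 = 63
Parallelogram area = |63| = 63

cross = 63, parallelogram area = 63


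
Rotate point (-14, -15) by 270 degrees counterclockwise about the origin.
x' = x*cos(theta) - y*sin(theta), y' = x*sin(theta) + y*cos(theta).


cos(270) = 0, sin(270) = -1
x' = -14*0 + 15*(-1) = -15
y' = -14*(-1) - 15*0 = 14

(-15, 14)


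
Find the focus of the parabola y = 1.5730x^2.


a = 1.5730
4a = 6.2920
focus = (0, 1/6.2920) = (0, 0.1589)

Focus = (0, 0.1589)


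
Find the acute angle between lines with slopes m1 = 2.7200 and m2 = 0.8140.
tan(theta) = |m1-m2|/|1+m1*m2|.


m1-m2 = 1.906
1+m1*m2 = 3.21408
tan(theta) = |1.906/3.21408| = 0.593016
theta = arctan(|1.906/3.21408|) = 30.6686 degrees (acute angle)

30.6686 degrees


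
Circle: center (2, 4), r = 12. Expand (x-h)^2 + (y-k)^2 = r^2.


(x-2)^2 + (y-4)^2 = 12^2
D = -2h = -4, E = -2k = -8
F = h^2+k^2-r^2 = 4+16-144 = -124

x^2 + y^2 - 4x - 8y - 124 = 0


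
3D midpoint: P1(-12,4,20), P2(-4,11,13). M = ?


Mx = (-12- 4)/2 = -8.0000
My = (4+11)/2 = 7.5000
Mz = (20+13)/2 = 16.5000

M = (-8.0000, 7.5000, 16.5000)


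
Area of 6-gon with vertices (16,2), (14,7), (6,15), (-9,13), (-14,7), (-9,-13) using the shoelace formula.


sum(xi*y_{i+1}) = 16*7 + 14*15 + 6*13 - 9*7 - 14*(-13) - 9*2 = 501
sum(yi*x_{i+1}) = 2*14 + 7*6 + 15*(-9) + 13*(-14) + 7*(-9) - 13*16 = -518
Area = |501 + 518|/2 = 1019/2 = 509.5000

509.5000 sq units


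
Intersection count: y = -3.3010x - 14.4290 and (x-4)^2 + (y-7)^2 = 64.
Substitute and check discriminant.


Substitute y = -3.3010x - 14.4290: (x-4)^2 + (-3.3010x- 14.4290-7)^2 = 64
Expand to Ax^2 + Bx + C = 0, where b-k = -21.429
A = 1+m^2 = 11.896601
B = 2(m(b-k) - h) = 2(-3.3010*(-21.429) - 4) = 133.474258
C = h^2 + (b-k)^2 - r^2 = 16 + 459.202041 - 64 = 411.202041
disc = B^2-4AC = 17815.3775 - 19567.6264 = -1752.2489
disc < 0

0 intersection points


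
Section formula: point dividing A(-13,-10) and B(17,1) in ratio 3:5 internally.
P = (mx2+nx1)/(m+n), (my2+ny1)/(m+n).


Px = (3*17 + 5*(-13))/8 = -14/8 = -1.7500
Py = (3*1 + 5*(-10))/8 = -47/8 = -5.8750

P = (-1.7500, -5.8750)


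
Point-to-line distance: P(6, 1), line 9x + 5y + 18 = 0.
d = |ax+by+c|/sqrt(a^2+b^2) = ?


|9*6 + 5*1 + 18| = |77| = 77
sqrt(81 + 25) = sqrt(106) = 10.2956
d = 77/sqrt(106) = 7.4789

7.4789


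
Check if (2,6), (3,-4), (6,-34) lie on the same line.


2*(-4+ 34) + 3*(-34-6) + 6*(6+ 4)
= 60 - 120 + 60 = 0

Yes, collinear (determinant = 0)


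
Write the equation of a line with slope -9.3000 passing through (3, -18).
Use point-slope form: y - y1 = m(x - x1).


y + 18 = -9.3000(x - 3)
y = -9.3000x - 18 + 9.3000*3
y = -9.3000x + 9.9000

y = -9.3000x + 9.9000


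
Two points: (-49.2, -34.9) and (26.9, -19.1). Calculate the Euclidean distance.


dx = 26.9 + 49.2 = 76.1
dy = -19.1 + 34.9 = 15.8
d = sqrt(5791.21 + 249.64) = sqrt(6040.85) = 77.7229

77.7229


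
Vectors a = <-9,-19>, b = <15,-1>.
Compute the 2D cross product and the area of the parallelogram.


cross = -9*(-1) + 19*15 = 9 + 285 = 294
Parallelogram area = |294| = 294

cross = 294, parallelogram area = 294


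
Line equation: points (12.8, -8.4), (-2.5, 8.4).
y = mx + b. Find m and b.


m = (16.8)/(-15.3) = -1.0980
b = y1 - m*x1 = -8.4 - (16.8*12.8)/(-15.3) = -8.4 + 14.0549 = 5.6549

y = -1.0980x + 5.6549


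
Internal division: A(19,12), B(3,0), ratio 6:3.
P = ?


Px = (6*3 + 3*19)/9 = 75/9 = 8.3333
Py = (6*0 + 3*12)/9 = 36/9 = 4.0000

P = (8.3333, 4.0000)


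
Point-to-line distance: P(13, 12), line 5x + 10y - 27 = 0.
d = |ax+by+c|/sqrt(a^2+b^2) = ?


|5*13 + 10*12 - 27| = |158| = 158
sqrt(25 + 100) = sqrt(125) = 11.1803
d = 158/sqrt(125) = 14.1319

14.1319


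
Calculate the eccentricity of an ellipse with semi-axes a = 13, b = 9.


c = sqrt(169-81) = sqrt(88) = 9.3808
e = c/a = sqrt(88)/13 = 0.7216

e = 0.7216


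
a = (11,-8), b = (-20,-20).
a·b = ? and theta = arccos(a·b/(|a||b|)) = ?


a·b = 11*(-20) - 8*(-20) = -220 + 160 = -60
|a| = sqrt(121+64) = 13.6015
|b| = sqrt(400+400) = 28.2843
cos(theta) = -60/(sqrt(185)*sqrt(800)) = -60/sqrt(148000) = -0.155963
theta = arccos(-60/sqrt(148000)) = 98.9726 degrees

a·b = -60, theta = 98.9726 deg


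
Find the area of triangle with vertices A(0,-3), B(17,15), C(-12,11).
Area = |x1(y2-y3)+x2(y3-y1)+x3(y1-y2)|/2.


0*(15-11) = 0
17*(11+ 3) = 238
-12*(-3-15) = 216
sum = 454
Area = |454|/2 = 227.0000

227.0000 sq units


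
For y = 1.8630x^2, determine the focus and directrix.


a = 1.8630
1/(4a) = 0.1342
Focus = (0, 0.1342)
Directrix: y = -0.1342

Focus = (0, 0.1342), Directrix: y = -0.1342


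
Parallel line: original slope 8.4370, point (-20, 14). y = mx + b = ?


Parallel lines have equal slopes.
m2 = 8.4370
b2 = 14 - 8.4370*(-20) = 182.7400

y = 8.4370x + 182.7400


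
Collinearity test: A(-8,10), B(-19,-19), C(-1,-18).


-8*(-19+ 18) - 19*(-18-10) - 1*(10+ 19)
= 8 + 532 - 29 = 511

No, not collinear (determinant = 511)


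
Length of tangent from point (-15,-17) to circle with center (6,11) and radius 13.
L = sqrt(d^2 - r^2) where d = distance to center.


d = sqrt((-15-6)^2 + (-17-11)^2) = sqrt(441+784) = 35.0000
L = sqrt(1225.0000 - 169) = sqrt(1056.0000) = 32.4962

32.4962


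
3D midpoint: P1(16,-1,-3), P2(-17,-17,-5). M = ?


Mx = (16- 17)/2 = -0.5000
My = (-1- 17)/2 = -9.0000
Mz = (-3- 5)/2 = -4.0000

M = (-0.5000, -9.0000, -4.0000)


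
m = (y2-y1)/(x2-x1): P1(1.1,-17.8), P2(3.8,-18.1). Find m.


dy = -18.1 + 17.8 = -0.3
dx = 3.8 - 1.1 = 2.7
m = -0.3/2.7 = -0.1111

m = -0.1111


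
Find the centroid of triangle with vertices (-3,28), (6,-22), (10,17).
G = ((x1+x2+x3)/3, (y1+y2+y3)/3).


Gx = (-3+6+10)/3 = 13/3 = 4.3333
Gy = (28- 22+17)/3 = 23/3 = 7.6667

G = (4.3333, 7.6667)


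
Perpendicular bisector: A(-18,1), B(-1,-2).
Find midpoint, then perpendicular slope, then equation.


Midpoint = (-9.5, -0.5)
Slope of AB = dy/dx = -3/17 = -0.1765
Perp slope = -dx/dy = 17/3 = 5.6667
b = My - (perp slope)*Mx = -0.5 + (17*(-9.5))/(-3) = -0.5 + 53.8333 = 53.3333

y = 5.6667x + 53.3333


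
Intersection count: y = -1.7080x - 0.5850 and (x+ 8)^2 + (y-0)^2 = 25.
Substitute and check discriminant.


Substitute y = -1.7080x - 0.5850: (x+ 8)^2 + (-1.7080x- 0.5850-0)^2 = 25
Expand to Ax^2 + Bx + C = 0, where b-k = -0.585
A = 1+m^2 = 3.917264
B = 2(m(b-k) - h) = 2(-1.7080*(-0.585) + 8) = 17.99836
C = h^2 + (b-k)^2 - r^2 = 64 + 0.342225 - 25 = 39.342225
disc = B^2-4AC = 323.9410 - 616.4555 = -292.5145
disc < 0

0 intersection points


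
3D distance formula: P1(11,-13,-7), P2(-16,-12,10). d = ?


dx=-27, dy=1, dz=17
d = sqrt(729+1+289) = sqrt(1019) = 31.9218

31.9218


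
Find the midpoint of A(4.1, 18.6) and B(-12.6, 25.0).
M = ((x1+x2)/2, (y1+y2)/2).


Mx = (4.1 - 12.6)/2 = -8.5/2 = -4.2500
My = (18.6 + 25.0)/2 = 43.6/2 = 21.8000

(-4.2500, 21.8000)


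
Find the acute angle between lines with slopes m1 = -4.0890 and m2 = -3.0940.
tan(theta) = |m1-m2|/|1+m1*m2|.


m1-m2 = -0.995
1+m1*m2 = 13.651366
tan(theta) = |-0.995/13.651366| = 0.072886
theta = arctan(|-0.995/13.651366|) = 4.1687 degrees (acute angle)

4.1687 degrees


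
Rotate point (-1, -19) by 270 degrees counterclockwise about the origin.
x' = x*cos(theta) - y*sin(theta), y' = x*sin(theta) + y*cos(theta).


cos(270) = 0, sin(270) = -1
x' = -1*0 + 19*(-1) = -19
y' = -1*(-1) - 19*0 = 1

(-19, 1)


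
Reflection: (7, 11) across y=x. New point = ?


Reflection rule for y=x: (y, x)
(7, 11) -> (11, 7)

(11, 7)


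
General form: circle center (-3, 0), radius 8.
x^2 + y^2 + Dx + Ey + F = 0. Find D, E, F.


(x+ 3)^2 + (y-0)^2 = 8^2
D = -2h = 6, E = -2k = 0
F = h^2+k^2-r^2 = 9+0-64 = -55

D = 6, E = 0, F = -55


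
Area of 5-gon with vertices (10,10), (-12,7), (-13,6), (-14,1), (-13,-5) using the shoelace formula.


sum(xi*y_{i+1}) = 10*7 - 12*6 - 13*1 - 14*(-5) - 13*10 = -75
sum(yi*x_{i+1}) = 10*(-12) + 7*(-13) + 6*(-14) + 1*(-13) - 5*10 = -358
Area = |-75 + 358|/2 = 283/2 = 141.5000

141.5000 sq units


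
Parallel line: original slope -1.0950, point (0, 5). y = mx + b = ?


Parallel lines have equal slopes.
m2 = -1.0950
b2 = 5 + 1.0950*0 = 5.0000

y = -1.0950x + 5.0000


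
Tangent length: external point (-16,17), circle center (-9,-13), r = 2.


d = sqrt((-16+ 9)^2 + (17+ 13)^2) = sqrt(49+900) = 30.8058
L = sqrt(949.0000 - 4) = sqrt(945.0000) = 30.7409

30.7409


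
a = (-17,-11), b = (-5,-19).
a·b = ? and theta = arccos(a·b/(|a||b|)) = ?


a·b = -17*(-5) - 11*(-19) = 85 + 209 = 294
|a| = sqrt(289+121) = 20.2485
|b| = sqrt(25+361) = 19.6469
cos(theta) = 294/(sqrt(410)*sqrt(386)) = 294/sqrt(158260) = 0.739029
theta = arccos(294/sqrt(158260)) = 42.3512 degrees

a·b = 294, theta = 42.3512 deg


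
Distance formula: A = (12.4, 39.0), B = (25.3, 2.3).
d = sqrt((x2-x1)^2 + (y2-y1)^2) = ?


dx = 25.3 - 12.4 = 12.9
dy = 2.3 - 39.0 = -36.7
d = sqrt(166.41 + 1346.89) = sqrt(1513.3) = 38.9012

38.9012


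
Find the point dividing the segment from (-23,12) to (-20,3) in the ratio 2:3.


Px = (2*(-20) + 3*(-23))/5 = -109/5 = -21.8000
Py = (2*3 + 3*12)/5 = 42/5 = 8.4000

P = (-21.8000, 8.4000)


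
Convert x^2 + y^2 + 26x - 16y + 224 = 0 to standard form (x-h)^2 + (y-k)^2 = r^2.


h = -D/2 = -26/2 = -13
k = -E/2 = 16/2 = 8
r^2 = h^2 + k^2 - F = 169 + 64 - 224 = 9
r = 3

Center (-13, 8), radius = 3


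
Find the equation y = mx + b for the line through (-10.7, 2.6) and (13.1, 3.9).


m = (1.3)/(23.8) = 0.0546
b = y1 - m*x1 = 2.6 - (1.3*(-10.7))/(23.8) = 2.6 + 0.5845 = 3.1845

y = 0.0546x + 3.1845


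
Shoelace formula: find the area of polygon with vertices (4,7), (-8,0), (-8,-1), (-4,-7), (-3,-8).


sum(xi*y_{i+1}) = 4*0 - 8*(-1) - 8*(-7) - 4*(-8) - 3*7 = 75
sum(yi*x_{i+1}) = 7*(-8) + 0*(-8) - 1*(-4) - 7*(-3) - 8*4 = -63
Area = |75 + 63|/2 = 138/2 = 69.0000

69.0000 sq units


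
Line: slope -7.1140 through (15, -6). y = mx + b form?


y + 6 = -7.1140(x - 15)
y = -7.1140x - 6 + 7.1140*15
y = -7.1140x + 100.7100

y = -7.1140x + 100.7100


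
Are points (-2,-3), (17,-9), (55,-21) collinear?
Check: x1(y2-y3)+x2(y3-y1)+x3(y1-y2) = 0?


-2*(-9+ 21) + 17*(-21+ 3) + 55*(-3+ 9)
= -24 - 306 + 330 = 0

Yes, collinear (determinant = 0)


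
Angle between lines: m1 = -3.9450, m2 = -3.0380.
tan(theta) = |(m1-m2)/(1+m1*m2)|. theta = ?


m1-m2 = -0.907
1+m1*m2 = 12.98491
tan(theta) = |-0.907/12.98491| = 0.069850
theta = arctan(|-0.907/12.98491|) = 3.9956 degrees (acute angle)

3.9956 degrees


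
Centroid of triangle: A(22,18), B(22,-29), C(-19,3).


Gx = (22+22- 19)/3 = 25/3 = 8.3333
Gy = (18- 29+3)/3 = -8/3 = -2.6667

G = (8.3333, -2.6667)


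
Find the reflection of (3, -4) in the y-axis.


Reflection rule for y-axis: (-x, y)
(3, -4) -> (-3, -4)

(-3, -4)


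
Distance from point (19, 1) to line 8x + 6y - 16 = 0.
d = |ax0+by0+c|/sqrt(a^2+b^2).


|8*19 + 6*1 - 16| = |142| = 142
sqrt(64 + 36) = sqrt(100) = 10.0000
d = 142/sqrt(100) = 14.2000

14.2000


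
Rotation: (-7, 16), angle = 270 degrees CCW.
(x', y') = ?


cos(270) = 0, sin(270) = -1
x' = -7*0 - 16*(-1) = 16
y' = -7*(-1) + 16*0 = 7

(16, 7)


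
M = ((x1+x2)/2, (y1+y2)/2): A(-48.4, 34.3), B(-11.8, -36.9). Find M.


Mx = (-48.4 - 11.8)/2 = -60.2/2 = -30.1000
My = (34.3 - 36.9)/2 = -2.6/2 = -1.3000

(-30.1000, -1.3000)


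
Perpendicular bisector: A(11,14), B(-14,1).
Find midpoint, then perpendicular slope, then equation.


Midpoint = (-1.5, 7.5)
Slope of AB = dy/dx = -13/(-25) = 0.5200
Perp slope = -dx/dy = -25/13 = -1.9231
b = My - (perp slope)*Mx = 7.5 + (-25*(-1.5))/(-13) = 7.5 - 2.8846 = 4.6154

y = -1.9231x + 4.6154


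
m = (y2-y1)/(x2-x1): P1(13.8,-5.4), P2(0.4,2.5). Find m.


dy = 2.5 + 5.4 = 7.9
dx = 0.4 - 13.8 = -13.4
m = 7.9/(-13.4) = -0.5896

m = -0.5896


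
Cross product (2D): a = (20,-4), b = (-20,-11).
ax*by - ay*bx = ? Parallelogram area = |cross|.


cross = 20*(-11) + 4*(-20) = -220 - 80 = -300
Parallelogram area = |-300| = 300

cross = -300, parallelogram area = 300


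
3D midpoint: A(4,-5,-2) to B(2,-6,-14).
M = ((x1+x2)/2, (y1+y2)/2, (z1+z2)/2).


Mx = (4+2)/2 = 3.0000
My = (-5- 6)/2 = -5.5000
Mz = (-2- 14)/2 = -8.0000

M = (3.0000, -5.5000, -8.0000)


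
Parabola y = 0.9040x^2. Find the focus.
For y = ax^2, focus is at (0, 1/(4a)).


a = 0.9040
4a = 3.6160
focus = (0, 1/3.6160) = (0, 0.2765)

Focus = (0, 0.2765)


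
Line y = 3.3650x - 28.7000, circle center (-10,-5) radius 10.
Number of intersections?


Substitute y = 3.3650x - 28.7000: (x+ 10)^2 + (3.3650x- 28.7000+ 5)^2 = 100
Expand to Ax^2 + Bx + C = 0, where b-k = -23.7
A = 1+m^2 = 12.323225
B = 2(m(b-k) - h) = 2(3.3650*(-23.7) + 10) = -139.501
C = h^2 + (b-k)^2 - r^2 = 100 + 561.69 - 100 = 561.69
disc = B^2-4AC = 19460.5290 - 27687.3290 = -8226.8000
disc < 0

0 intersection points


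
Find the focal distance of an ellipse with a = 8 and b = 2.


c^2 = 8^2 - 2^2 = 64 - 4 = 60
c = sqrt(60) = 7.7460

c = 7.7460


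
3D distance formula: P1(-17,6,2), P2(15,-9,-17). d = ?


dx=32, dy=-15, dz=-19
d = sqrt(1024+225+361) = sqrt(1610) = 40.1248

40.1248


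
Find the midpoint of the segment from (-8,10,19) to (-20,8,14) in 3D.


Mx = (-8- 20)/2 = -14.0000
My = (10+8)/2 = 9.0000
Mz = (19+14)/2 = 16.5000

M = (-14.0000, 9.0000, 16.5000)


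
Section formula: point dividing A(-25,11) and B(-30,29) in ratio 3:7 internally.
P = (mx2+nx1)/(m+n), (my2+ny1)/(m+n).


Px = (3*(-30) + 7*(-25))/10 = -265/10 = -26.5000
Py = (3*29 + 7*11)/10 = 164/10 = 16.4000

P = (-26.5000, 16.4000)


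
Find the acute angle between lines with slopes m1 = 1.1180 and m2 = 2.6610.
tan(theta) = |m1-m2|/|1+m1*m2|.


m1-m2 = -1.543
1+m1*m2 = 3.974998
tan(theta) = |-1.543/3.974998| = 0.388176
theta = arctan(|-1.543/3.974998|) = 21.2150 degrees (acute angle)

21.2150 degrees


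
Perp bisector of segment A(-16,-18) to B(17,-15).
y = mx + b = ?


Midpoint = (0.5, -16.5)
Slope of AB = dy/dx = 3/33 = 0.0909
Perp slope = -dx/dy = -33/3 = -11.0000
b = My - (perp slope)*Mx = -16.5 + (33*0.5)/3 = -16.5 + 5.5000 = -11.0000

y = -11.0000x - 11.0000


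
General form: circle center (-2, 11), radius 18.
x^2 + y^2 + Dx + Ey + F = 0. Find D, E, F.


(x+ 2)^2 + (y-11)^2 = 18^2
D = -2h = 4, E = -2k = -22
F = h^2+k^2-r^2 = 4+121-324 = -199

D = 4, E = -22, F = -199


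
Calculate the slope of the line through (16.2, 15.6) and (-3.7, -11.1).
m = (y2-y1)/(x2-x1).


dy = -11.1 - 15.6 = -26.7
dx = -3.7 - 16.2 = -19.9
m = -26.7/(-19.9) = 1.3417

m = 1.3417


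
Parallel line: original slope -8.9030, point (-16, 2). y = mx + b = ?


Parallel lines have equal slopes.
m2 = -8.9030
b2 = 2 + 8.9030*(-16) = -140.4480

y = -8.9030x - 140.4480


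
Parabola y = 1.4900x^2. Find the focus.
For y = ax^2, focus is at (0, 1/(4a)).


a = 1.4900
4a = 5.9600
focus = (0, 1/5.9600) = (0, 0.1678)

Focus = (0, 0.1678)


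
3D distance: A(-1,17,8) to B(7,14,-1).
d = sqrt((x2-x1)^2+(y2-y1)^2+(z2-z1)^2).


dx=8, dy=-3, dz=-9
d = sqrt(64+9+81) = sqrt(154) = 12.4097

12.4097


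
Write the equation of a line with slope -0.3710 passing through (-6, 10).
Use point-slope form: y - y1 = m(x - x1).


y - 10 = -0.3710(x + 6)
y = -0.3710x + 10 + 0.3710*(-6)
y = -0.3710x + 7.7740

y = -0.3710x + 7.7740


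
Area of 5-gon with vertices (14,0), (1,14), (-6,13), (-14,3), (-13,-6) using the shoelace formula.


sum(xi*y_{i+1}) = 14*14 + 1*13 - 6*3 - 14*(-6) - 13*0 = 275
sum(yi*x_{i+1}) = 0*1 + 14*(-6) + 13*(-14) + 3*(-13) - 6*14 = -389
Area = |275 + 389|/2 = 664/2 = 332.0000

332.0000 sq units


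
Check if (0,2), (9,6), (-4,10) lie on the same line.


0*(6-10) + 9*(10-2) - 4*(2-6)
= 0 + 72 + 16 = 88

No, not collinear (determinant = 88)


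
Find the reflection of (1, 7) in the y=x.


Reflection rule for y=x: (y, x)
(1, 7) -> (7, 1)

(7, 1)


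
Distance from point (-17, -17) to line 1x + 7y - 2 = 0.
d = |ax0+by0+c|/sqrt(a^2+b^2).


|1*(-17) + 7*(-17) - 2| = |-138| = 138
sqrt(1 + 49) = sqrt(50) = 7.0711
d = 138/sqrt(50) = 19.5161

19.5161


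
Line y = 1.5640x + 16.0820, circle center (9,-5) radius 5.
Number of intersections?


Substitute y = 1.5640x + 16.0820: (x-9)^2 + (1.5640x+16.0820+ 5)^2 = 25
Expand to Ax^2 + Bx + C = 0, where b-k = 21.082
A = 1+m^2 = 3.446096
B = 2(m(b-k) - h) = 2(1.5640*21.082 - 9) = 47.944496
C = h^2 + (b-k)^2 - r^2 = 81 + 444.450724 - 25 = 500.450724
disc = B^2-4AC = 2298.6747 - 6898.4050 = -4599.7303
disc < 0

0 intersection points


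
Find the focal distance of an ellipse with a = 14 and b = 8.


c^2 = 14^2 - 8^2 = 196 - 64 = 132
c = sqrt(132) = 11.4891

c = 11.4891


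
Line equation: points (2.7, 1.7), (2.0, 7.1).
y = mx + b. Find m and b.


m = (5.4)/(-0.7) = -7.7143
b = y1 - m*x1 = 1.7 - (5.4*2.7)/(-0.7) = 1.7 + 20.8286 = 22.5286

y = -7.7143x + 22.5286


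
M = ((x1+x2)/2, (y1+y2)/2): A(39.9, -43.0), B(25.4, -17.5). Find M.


Mx = (39.9 + 25.4)/2 = 65.3/2 = 32.6500
My = (-43.0 - 17.5)/2 = -60.5/2 = -30.2500

(32.6500, -30.2500)


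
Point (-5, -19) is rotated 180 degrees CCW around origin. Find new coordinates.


cos(180) = -1, sin(180) = 0
x' = -5*(-1) + 19*0 = 5
y' = -5*0 - 19*(-1) = 19

(5, 19)


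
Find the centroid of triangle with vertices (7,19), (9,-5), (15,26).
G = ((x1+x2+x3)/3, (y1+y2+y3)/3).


Gx = (7+9+15)/3 = 31/3 = 10.3333
Gy = (19- 5+26)/3 = 40/3 = 13.3333

G = (10.3333, 13.3333)


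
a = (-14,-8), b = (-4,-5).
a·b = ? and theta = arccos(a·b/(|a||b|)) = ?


a·b = -14*(-4) - 8*(-5) = 56 + 40 = 96
|a| = sqrt(196+64) = 16.1245
|b| = sqrt(16+25) = 6.4031
cos(theta) = 96/(sqrt(260)*sqrt(41)) = 96/sqrt(10660) = 0.929807
theta = arccos(96/sqrt(10660)) = 21.5953 degrees

a·b = 96, theta = 21.5953 deg


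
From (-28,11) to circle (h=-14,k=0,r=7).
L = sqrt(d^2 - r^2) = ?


d = sqrt((-28+ 14)^2 + (11-0)^2) = sqrt(196+121) = 17.8045
L = sqrt(317.0000 - 49) = sqrt(268.0000) = 16.3707

16.3707


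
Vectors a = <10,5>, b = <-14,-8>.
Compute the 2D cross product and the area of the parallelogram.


cross = 10*(-8) - 5*(-14) = -80 + 70 = -10
Parallelogram area = |-10| = 10

cross = -10, parallelogram area = 10


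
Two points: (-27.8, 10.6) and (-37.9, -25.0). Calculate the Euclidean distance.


dx = -37.9 + 27.8 = -10.1
dy = -25.0 - 10.6 = -35.6
d = sqrt(102.01 + 1267.36) = sqrt(1369.37) = 37.0050

37.0050


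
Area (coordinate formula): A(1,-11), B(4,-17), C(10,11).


1*(-17-11) = -28
4*(11+ 11) = 88
10*(-11+ 17) = 60
sum = 120
Area = |120|/2 = 60.0000

60.0000 sq units


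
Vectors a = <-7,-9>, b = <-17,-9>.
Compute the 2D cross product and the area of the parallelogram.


cross = -7*(-9) + 9*(-17) = 63 - 153 = -90
Parallelogram area = |-90| = 90

cross = -90, parallelogram area = 90


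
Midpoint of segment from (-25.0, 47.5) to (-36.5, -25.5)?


Mx = (-25.0 - 36.5)/2 = -61.5/2 = -30.7500
My = (47.5 - 25.5)/2 = 22.0/2 = 11.0000

(-30.7500, 11.0000)


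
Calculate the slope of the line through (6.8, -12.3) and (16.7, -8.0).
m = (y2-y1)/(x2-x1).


dy = -8.0 + 12.3 = 4.3
dx = 16.7 - 6.8 = 9.9
m = 4.3/9.9 = 0.4343

m = 0.4343


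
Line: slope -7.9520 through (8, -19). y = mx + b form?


y + 19 = -7.9520(x - 8)
y = -7.9520x - 19 + 7.9520*8
y = -7.9520x + 44.6160

y = -7.9520x + 44.6160


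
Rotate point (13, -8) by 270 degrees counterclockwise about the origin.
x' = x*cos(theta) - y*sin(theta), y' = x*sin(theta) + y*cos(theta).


cos(270) = 0, sin(270) = -1
x' = 13*0 + 8*(-1) = -8
y' = 13*(-1) - 8*0 = -13

(-8, -13)


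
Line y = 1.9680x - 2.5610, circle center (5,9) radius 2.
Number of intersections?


Substitute y = 1.9680x - 2.5610: (x-5)^2 + (1.9680x- 2.5610-9)^2 = 4
Expand to Ax^2 + Bx + C = 0, where b-k = -11.561
A = 1+m^2 = 4.873024
B = 2(m(b-k) - h) = 2(1.9680*(-11.561) - 5) = -55.504096
C = h^2 + (b-k)^2 - r^2 = 25 + 133.656721 - 4 = 154.656721
disc = B^2-4AC = 3080.7047 - 3014.5837 = 66.1210
disc > 0

2 intersection points


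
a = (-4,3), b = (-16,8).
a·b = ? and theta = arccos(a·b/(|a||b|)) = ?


a·b = -4*(-16) + 3*8 = 64 + 24 = 88
|a| = sqrt(16+9) = 5.0000
|b| = sqrt(256+64) = 17.8885
cos(theta) = 88/(sqrt(25)*sqrt(320)) = 88/sqrt(8000) = 0.983870
theta = arccos(88/sqrt(8000)) = 10.3048 degrees

a·b = 88, theta = 10.3048 deg


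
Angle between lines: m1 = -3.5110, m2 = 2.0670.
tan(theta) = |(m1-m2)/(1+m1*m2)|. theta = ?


m1-m2 = -5.578
1+m1*m2 = -6.257237
tan(theta) = |-5.578/(-6.257237)| = 0.891448
theta = arctan(|-5.578/(-6.257237)|) = 41.7153 degrees (acute angle)

41.7153 degrees


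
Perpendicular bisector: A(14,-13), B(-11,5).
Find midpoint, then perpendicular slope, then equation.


Midpoint = (1.5, -4)
Slope of AB = dy/dx = 18/(-25) = -0.7200
Perp slope = -dx/dy = 25/18 = 1.3889
b = My - (perp slope)*Mx = -4 + (-25*1.5)/18 = -4 - 2.0833 = -6.0833

y = 1.3889x - 6.0833


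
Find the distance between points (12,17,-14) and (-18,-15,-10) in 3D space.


dx=-30, dy=-32, dz=4
d = sqrt(900+1024+16) = sqrt(1940) = 44.0454

44.0454


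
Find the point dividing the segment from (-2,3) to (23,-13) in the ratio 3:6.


Px = (3*23 + 6*(-2))/9 = 57/9 = 6.3333
Py = (3*(-13) + 6*3)/9 = -21/9 = -2.3333

P = (6.3333, -2.3333)


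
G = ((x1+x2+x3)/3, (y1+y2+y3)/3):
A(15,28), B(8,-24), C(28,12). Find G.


Gx = (15+8+28)/3 = 51/3 = 17.0000
Gy = (28- 24+12)/3 = 16/3 = 5.3333

G = (17.0000, 5.3333)


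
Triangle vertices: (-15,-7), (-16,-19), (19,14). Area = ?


-15*(-19-14) = 495
-16*(14+ 7) = -336
19*(-7+ 19) = 228
sum = 387
Area = |387|/2 = 193.5000

193.5000 sq units


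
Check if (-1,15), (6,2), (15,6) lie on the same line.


-1*(2-6) + 6*(6-15) + 15*(15-2)
= 4 - 54 + 195 = 145

No, not collinear (determinant = 145)


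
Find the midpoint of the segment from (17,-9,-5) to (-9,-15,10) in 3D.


Mx = (17- 9)/2 = 4.0000
My = (-9- 15)/2 = -12.0000
Mz = (-5+10)/2 = 2.5000

M = (4.0000, -12.0000, 2.5000)


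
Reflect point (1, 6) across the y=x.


Reflection rule for y=x: (y, x)
(1, 6) -> (6, 1)

(6, 1)


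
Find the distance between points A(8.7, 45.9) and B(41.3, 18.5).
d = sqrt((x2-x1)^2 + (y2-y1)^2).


dx = 41.3 - 8.7 = 32.6
dy = 18.5 - 45.9 = -27.4
d = sqrt(1062.76 + 750.76) = sqrt(1813.52) = 42.5854

42.5854


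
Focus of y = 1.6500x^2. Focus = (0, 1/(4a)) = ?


a = 1.6500
4a = 6.6000
focus = (0, 1/6.6000) = (0, 0.1515)

Focus = (0, 0.1515)


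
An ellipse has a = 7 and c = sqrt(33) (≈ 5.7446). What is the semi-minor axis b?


b^2 = 7^2 - (sqrt(33))^2 = 49 - 33 = 16
b = sqrt(16) = 4

b = 4


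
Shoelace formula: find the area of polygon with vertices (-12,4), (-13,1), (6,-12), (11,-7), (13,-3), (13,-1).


sum(xi*y_{i+1}) = -12*1 - 13*(-12) + 6*(-7) + 11*(-3) + 13*(-1) + 13*4 = 108
sum(yi*x_{i+1}) = 4*(-13) + 1*6 - 12*11 - 7*13 - 3*13 - 1*(-12) = -296
Area = |108 + 296|/2 = 404/2 = 202.0000

202.0000 sq units


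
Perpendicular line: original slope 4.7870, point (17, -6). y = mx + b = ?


Perpendicular slope = -1/m1 = -1/4.7870 = -0.2089
b2 = y0 - m2*x0 = -6 + 17/4.7870 = -6 + 3.5513 = -2.4487

y = -0.2089x - 2.4487


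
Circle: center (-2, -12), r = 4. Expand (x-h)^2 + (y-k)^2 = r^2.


(x+ 2)^2 + (y+ 12)^2 = 4^2
D = -2h = 4, E = -2k = 24
F = h^2+k^2-r^2 = 4+144-16 = 132

x^2 + y^2 + 4x + 24y + 132 = 0


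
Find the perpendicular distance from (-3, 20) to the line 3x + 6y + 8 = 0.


|3*(-3) + 6*20 + 8| = |119| = 119
sqrt(9 + 36) = sqrt(45) = 6.7082
d = 119/sqrt(45) = 17.7395

17.7395


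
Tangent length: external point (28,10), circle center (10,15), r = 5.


d = sqrt((28-10)^2 + (10-15)^2) = sqrt(324+25) = 18.6815
L = sqrt(349.0000 - 25) = sqrt(324.0000) = 18.0000

18.0000


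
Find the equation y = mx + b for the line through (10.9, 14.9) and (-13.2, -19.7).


m = (-34.6)/(-24.1) = 1.4357
b = y1 - m*x1 = 14.9 - (-34.6*10.9)/(-24.1) = 14.9 - 15.6490 = -0.7490

y = 1.4357x - 0.7490


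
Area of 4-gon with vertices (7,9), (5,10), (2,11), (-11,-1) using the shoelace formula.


sum(xi*y_{i+1}) = 7*10 + 5*11 + 2*(-1) - 11*9 = 24
sum(yi*x_{i+1}) = 9*5 + 10*2 + 11*(-11) - 1*7 = -63
Area = |24 + 63|/2 = 87/2 = 43.5000

43.5000 sq units


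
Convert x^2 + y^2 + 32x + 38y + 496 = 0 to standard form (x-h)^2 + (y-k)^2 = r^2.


h = -D/2 = -32/2 = -16
k = -E/2 = -38/2 = -19
r^2 = h^2 + k^2 - F = 256 + 361 - 496 = 121
r = 11

Center (-16, -19), radius = 11


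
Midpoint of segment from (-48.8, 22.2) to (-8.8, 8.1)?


Mx = (-48.8 - 8.8)/2 = -57.6/2 = -28.8000
My = (22.2 + 8.1)/2 = 30.3/2 = 15.1500

(-28.8000, 15.1500)


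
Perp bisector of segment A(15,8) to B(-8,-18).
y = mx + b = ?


Midpoint = (3.5, -5)
Slope of AB = dy/dx = -26/(-23) = 1.1304
Perp slope = -dx/dy = -23/26 = -0.8846
b = My - (perp slope)*Mx = -5 + (-23*3.5)/(-26) = -5 + 3.0962 = -1.9038

y = -0.8846x - 1.9038


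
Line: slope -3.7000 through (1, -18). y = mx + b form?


y + 18 = -3.7000(x - 1)
y = -3.7000x - 18 + 3.7000*1
y = -3.7000x - 14.3000

y = -3.7000x - 14.3000


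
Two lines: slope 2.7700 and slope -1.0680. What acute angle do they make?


m1-m2 = 3.838
1+m1*m2 = -1.95836
tan(theta) = |3.838/(-1.95836)| = 1.959803
theta = arctan(|3.838/(-1.95836)|) = 62.9668 degrees (acute angle)

62.9668 degrees


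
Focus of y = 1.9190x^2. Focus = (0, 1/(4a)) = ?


a = 1.9190
4a = 7.6760
focus = (0, 1/7.6760) = (0, 0.1303)

Focus = (0, 0.1303)


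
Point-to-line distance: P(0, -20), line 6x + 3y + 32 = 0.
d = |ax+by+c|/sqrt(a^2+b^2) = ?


|6*0 + 3*(-20) + 32| = |-28| = 28
sqrt(36 + 9) = sqrt(45) = 6.7082
d = 28/sqrt(45) = 4.1740

4.1740


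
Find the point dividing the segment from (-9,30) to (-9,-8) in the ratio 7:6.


Px = (7*(-9) + 6*(-9))/13 = -117/13 = -9.0000
Py = (7*(-8) + 6*30)/13 = 124/13 = 9.5385

P = (-9.0000, 9.5385)


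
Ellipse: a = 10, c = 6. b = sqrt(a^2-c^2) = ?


b^2 = 10^2 - (6)^2 = 100 - 36 = 64
b = sqrt(64) = 8

b = 8


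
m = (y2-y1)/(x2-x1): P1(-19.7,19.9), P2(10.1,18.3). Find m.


dy = 18.3 - 19.9 = -1.6
dx = 10.1 + 19.7 = 29.8
m = -1.6/29.8 = -0.0537

m = -0.0537


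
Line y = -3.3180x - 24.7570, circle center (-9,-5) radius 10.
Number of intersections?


Substitute y = -3.3180x - 24.7570: (x+ 9)^2 + (-3.3180x- 24.7570+ 5)^2 = 100
Expand to Ax^2 + Bx + C = 0, where b-k = -19.757
A = 1+m^2 = 12.009124
B = 2(m(b-k) - h) = 2(-3.3180*(-19.757) + 9) = 149.107452
C = h^2 + (b-k)^2 - r^2 = 81 + 390.339049 - 100 = 371.339049
disc = B^2-4AC = 22233.0322 - 17837.8267 = 4395.2055
disc > 0

2 intersection points


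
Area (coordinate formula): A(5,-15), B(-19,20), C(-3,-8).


5*(20+ 8) = 140
-19*(-8+ 15) = -133
-3*(-15-20) = 105
sum = 112
Area = |112|/2 = 56.0000

56.0000 sq units


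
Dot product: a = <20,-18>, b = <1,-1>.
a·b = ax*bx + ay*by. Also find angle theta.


a·b = 20*1 - 18*(-1) = 20 + 18 = 38
|a| = sqrt(400+324) = 26.9072
|b| = sqrt(1+1) = 1.4142
cos(theta) = 38/(sqrt(724)*sqrt(2)) = 38/sqrt(1448) = 0.998618
theta = arccos(38/sqrt(1448)) = 3.0128 degrees

a·b = 38, theta = 3.0128 deg


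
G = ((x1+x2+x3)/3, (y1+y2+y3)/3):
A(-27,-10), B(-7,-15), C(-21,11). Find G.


Gx = (-27- 7- 21)/3 = -55/3 = -18.3333
Gy = (-10- 15+11)/3 = -14/3 = -4.6667

G = (-18.3333, -4.6667)


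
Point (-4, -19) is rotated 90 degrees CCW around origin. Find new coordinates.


cos(90) = 0, sin(90) = 1
x' = -4*0 + 19*1 = 19
y' = -4*1 - 19*0 = -4

(19, -4)


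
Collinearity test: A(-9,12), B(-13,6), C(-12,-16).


-9*(6+ 16) - 13*(-16-12) - 12*(12-6)
= -198 + 364 - 72 = 94

No, not collinear (determinant = 94)


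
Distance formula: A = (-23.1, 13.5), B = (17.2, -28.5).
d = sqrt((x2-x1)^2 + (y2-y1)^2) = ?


dx = 17.2 + 23.1 = 40.3
dy = -28.5 - 13.5 = -42.0
d = sqrt(1624.09 + 1764.0) = sqrt(3388.09) = 58.2073

58.2073


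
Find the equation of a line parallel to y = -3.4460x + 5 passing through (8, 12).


Parallel lines have equal slopes.
m2 = -3.4460
b2 = 12 + 3.4460*8 = 39.5680

y = -3.4460x + 39.5680


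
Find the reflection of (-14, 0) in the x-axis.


Reflection rule for x-axis: (x, -y)
(-14, 0) -> (-14, 0)

(-14, 0)


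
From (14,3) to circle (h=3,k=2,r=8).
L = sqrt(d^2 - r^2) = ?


d = sqrt((14-3)^2 + (3-2)^2) = sqrt(121+1) = 11.0454
L = sqrt(122.0000 - 64) = sqrt(58.0000) = 7.6158

7.6158


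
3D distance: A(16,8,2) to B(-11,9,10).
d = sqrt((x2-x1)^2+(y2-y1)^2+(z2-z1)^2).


dx=-27, dy=1, dz=8
d = sqrt(729+1+64) = sqrt(794) = 28.1780

28.1780


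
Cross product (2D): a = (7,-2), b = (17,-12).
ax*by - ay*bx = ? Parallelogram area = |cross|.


cross = 7*(-12) + 2*17 = -84 + 34 = -50
Parallelogram area = |-50| = 50

cross = -50, parallelogram area = 50


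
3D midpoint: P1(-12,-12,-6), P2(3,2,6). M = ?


Mx = (-12+3)/2 = -4.5000
My = (-12+2)/2 = -5.0000
Mz = (-6+6)/2 = 0

M = (-4.5000, -5.0000, 0)


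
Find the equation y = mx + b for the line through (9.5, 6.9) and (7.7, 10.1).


m = (3.2)/(-1.8) = -1.7778
b = y1 - m*x1 = 6.9 - (3.2*9.5)/(-1.8) = 6.9 + 16.8889 = 23.7889

y = -1.7778x + 23.7889


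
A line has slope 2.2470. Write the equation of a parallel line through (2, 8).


Parallel lines have equal slopes.
m2 = 2.2470
b2 = 8 - 2.2470*2 = 3.5060

y = 2.2470x + 3.5060


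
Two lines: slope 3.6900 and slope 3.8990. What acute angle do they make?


m1-m2 = -0.209
1+m1*m2 = 15.38731
tan(theta) = |-0.209/15.38731| = 0.013583
theta = arctan(|-0.209/15.38731|) = 0.7782 degrees (acute angle)

0.7782 degrees


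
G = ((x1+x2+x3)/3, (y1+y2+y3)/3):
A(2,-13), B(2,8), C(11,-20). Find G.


Gx = (2+2+11)/3 = 15/3 = 5.0000
Gy = (-13+8- 20)/3 = -25/3 = -8.3333

G = (5.0000, -8.3333)


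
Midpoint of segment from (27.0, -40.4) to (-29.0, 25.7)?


Mx = (27.0 - 29.0)/2 = -2.0/2 = -1.0000
My = (-40.4 + 25.7)/2 = -14.7/2 = -7.3500

(-1.0000, -7.3500)


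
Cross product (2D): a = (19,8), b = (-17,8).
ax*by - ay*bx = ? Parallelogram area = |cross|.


cross = 19*8 - 8*(-17) = 152 + 136 = 288
Parallelogram area = |288| = 288

cross = 288, parallelogram area = 288


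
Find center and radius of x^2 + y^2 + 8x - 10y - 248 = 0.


h = -D/2 = -8/2 = -4
k = -E/2 = 10/2 = 5
r^2 = h^2 + k^2 - F = 16 + 25 + 248 = 289
r = 17

Center (-4, 5), radius = 17


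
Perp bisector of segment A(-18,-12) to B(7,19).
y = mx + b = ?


Midpoint = (-5.5, 3.5)
Slope of AB = dy/dx = 31/25 = 1.2400
Perp slope = -dx/dy = -25/31 = -0.8065
b = My - (perp slope)*Mx = 3.5 + (25*(-5.5))/31 = 3.5 - 4.4355 = -0.9355

y = -0.8065x - 0.9355


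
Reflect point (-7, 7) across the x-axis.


Reflection rule for x-axis: (x, -y)
(-7, 7) -> (-7, -7)

(-7, -7)


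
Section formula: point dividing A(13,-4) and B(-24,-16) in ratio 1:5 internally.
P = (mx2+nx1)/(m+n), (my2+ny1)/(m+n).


Px = (1*(-24) + 5*13)/6 = 41/6 = 6.8333
Py = (1*(-16) + 5*(-4))/6 = -36/6 = -6.0000

P = (6.8333, -6.0000)


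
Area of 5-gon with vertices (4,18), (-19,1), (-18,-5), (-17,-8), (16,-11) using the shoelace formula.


sum(xi*y_{i+1}) = 4*1 - 19*(-5) - 18*(-8) - 17*(-11) + 16*18 = 718
sum(yi*x_{i+1}) = 18*(-19) + 1*(-18) - 5*(-17) - 8*16 - 11*4 = -447
Area = |718 + 447|/2 = 1165/2 = 582.5000

582.5000 sq units


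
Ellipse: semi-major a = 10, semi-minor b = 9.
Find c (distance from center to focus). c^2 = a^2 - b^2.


c^2 = 10^2 - 9^2 = 100 - 81 = 19
c = sqrt(19) = 4.3589

c = 4.3589


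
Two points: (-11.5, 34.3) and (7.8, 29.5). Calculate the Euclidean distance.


dx = 7.8 + 11.5 = 19.3
dy = 29.5 - 34.3 = -4.8
d = sqrt(372.49 + 23.04) = sqrt(395.53) = 19.8879

19.8879


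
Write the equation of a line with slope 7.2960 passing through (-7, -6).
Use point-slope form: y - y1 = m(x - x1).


y + 6 = 7.2960(x + 7)
y = 7.2960x - 6 - 7.2960*(-7)
y = 7.2960x + 45.0720

y = 7.2960x + 45.0720


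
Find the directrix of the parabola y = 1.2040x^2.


a = 1.2040
1/(4a) = 0.2076
directrix: y = -0.2076 = -0.2076

y = -0.2076


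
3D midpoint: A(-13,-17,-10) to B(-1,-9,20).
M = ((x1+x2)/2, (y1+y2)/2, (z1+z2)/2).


Mx = (-13- 1)/2 = -7.0000
My = (-17- 9)/2 = -13.0000
Mz = (-10+20)/2 = 5.0000

M = (-7.0000, -13.0000, 5.0000)


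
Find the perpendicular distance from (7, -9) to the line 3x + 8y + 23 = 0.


|3*7 + 8*(-9) + 23| = |-28| = 28
sqrt(9 + 64) = sqrt(73) = 8.5440
d = 28/sqrt(73) = 3.2772

3.2772


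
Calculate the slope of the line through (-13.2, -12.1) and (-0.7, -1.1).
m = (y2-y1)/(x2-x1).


dy = -1.1 + 12.1 = 11.0
dx = -0.7 + 13.2 = 12.5
m = 11.0/12.5 = 0.8800

m = 0.8800


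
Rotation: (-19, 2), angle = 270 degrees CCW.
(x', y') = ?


cos(270) = 0, sin(270) = -1
x' = -19*0 - 2*(-1) = 2
y' = -19*(-1) + 2*0 = 19

(2, 19)


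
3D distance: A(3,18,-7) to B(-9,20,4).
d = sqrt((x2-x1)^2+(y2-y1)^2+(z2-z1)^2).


dx=-12, dy=2, dz=11
d = sqrt(144+4+121) = sqrt(269) = 16.4012

16.4012
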